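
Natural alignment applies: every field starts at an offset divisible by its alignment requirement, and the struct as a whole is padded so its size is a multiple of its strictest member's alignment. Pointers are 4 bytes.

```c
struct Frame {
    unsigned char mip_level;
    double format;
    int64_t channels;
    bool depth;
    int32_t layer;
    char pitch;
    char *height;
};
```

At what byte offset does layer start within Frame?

28

@0: mip_level [1B, align 1] → 1
+7 pad (align 8)
@8: format [8B, align 8] → 16
@16: channels [8B, align 8] → 24
@24: depth [1B, align 1] → 25
+3 pad (align 4)
@28: layer [4B, align 4] → 32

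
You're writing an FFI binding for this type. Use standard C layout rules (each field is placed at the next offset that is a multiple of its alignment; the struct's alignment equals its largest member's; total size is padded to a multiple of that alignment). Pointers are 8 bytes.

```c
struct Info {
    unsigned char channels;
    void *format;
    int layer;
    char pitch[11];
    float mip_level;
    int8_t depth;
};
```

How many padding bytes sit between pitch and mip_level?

1

0..1  channels  (1B, 1-aligned)
1..8  -- padding (7B)
8..16  format  (8B, 8-aligned)
16..20  layer  (4B, 4-aligned)
20..31  pitch  (11B, 1-aligned)
31..32  -- padding (1B)
32..36  mip_level  (4B, 4-aligned)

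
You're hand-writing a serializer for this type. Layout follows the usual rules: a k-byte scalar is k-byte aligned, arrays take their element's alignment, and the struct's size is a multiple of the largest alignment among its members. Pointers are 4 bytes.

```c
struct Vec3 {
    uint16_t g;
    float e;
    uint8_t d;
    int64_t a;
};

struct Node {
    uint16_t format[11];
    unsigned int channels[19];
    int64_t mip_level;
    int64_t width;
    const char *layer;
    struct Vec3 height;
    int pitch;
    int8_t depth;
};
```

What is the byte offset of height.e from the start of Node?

Vec3: g at 0 (size 2, align 2) → ends 2; pad 2 to align 4 for e; e at 4 (size 4, align 4) → ends 8; d at 8 (size 1, align 1) → ends 9; pad 7 to align 8 for a; a at 16 (size 8, align 8) → ends 24; total 24 bytes, alignment 8
format at 0 (size 22, align 2) → ends 22
pad 2 to align 4 for channels
channels at 24 (size 76, align 4) → ends 100
pad 4 to align 8 for mip_level
mip_level at 104 (size 8, align 8) → ends 112
width at 112 (size 8, align 8) → ends 120
layer at 120 (size 4, align 4) → ends 124
pad 4 to align 8 for height
height at 128 (size 24, align 8) → ends 152
within Vec3: e at 4
128 + 4 = 132

132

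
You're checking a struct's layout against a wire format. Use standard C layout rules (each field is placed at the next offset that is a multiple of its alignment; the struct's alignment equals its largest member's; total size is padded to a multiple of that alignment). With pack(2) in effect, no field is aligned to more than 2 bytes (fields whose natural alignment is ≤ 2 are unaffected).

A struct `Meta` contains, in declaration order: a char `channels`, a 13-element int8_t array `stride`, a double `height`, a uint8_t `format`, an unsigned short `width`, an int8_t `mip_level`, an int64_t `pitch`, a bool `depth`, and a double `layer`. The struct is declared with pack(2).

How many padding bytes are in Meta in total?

channels at 0 (size 1, align 1) → ends 1
stride at 1 (size 13, align 1) → ends 14
height at 14 (size 8, align 2) → ends 22
format at 22 (size 1, align 1) → ends 23
pad 1 to align 2 for width
width at 24 (size 2, align 2) → ends 26
mip_level at 26 (size 1, align 1) → ends 27
pad 1 to align 2 for pitch
pitch at 28 (size 8, align 2) → ends 36
depth at 36 (size 1, align 1) → ends 37
pad 1 to align 2 for layer
layer at 38 (size 8, align 2) → ends 46
total 46 bytes, alignment 2
data bytes 43, size 46 → padding 3

3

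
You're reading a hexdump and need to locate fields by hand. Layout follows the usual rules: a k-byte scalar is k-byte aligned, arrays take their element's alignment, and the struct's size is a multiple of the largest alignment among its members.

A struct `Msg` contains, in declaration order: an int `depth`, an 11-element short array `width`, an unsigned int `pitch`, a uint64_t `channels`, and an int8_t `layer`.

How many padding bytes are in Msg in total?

9

depth at 0 (size 4, align 4) → ends 4
width at 4 (size 22, align 2) → ends 26
pad 2 to align 4 for pitch
pitch at 28 (size 4, align 4) → ends 32
channels at 32 (size 8, align 8) → ends 40
layer at 40 (size 1, align 1) → ends 41
tail pad 7 to reach multiple of 8
total 48 bytes, alignment 8
data bytes 39, size 48 → padding 9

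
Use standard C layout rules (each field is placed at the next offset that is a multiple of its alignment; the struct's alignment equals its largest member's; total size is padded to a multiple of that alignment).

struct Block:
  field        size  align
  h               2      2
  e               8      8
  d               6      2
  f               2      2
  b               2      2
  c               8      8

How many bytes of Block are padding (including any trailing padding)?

h at 0 (size 2, align 2) → ends 2
pad 6 to align 8 for e
e at 8 (size 8, align 8) → ends 16
d at 16 (size 6, align 2) → ends 22
f at 22 (size 2, align 2) → ends 24
b at 24 (size 2, align 2) → ends 26
pad 6 to align 8 for c
c at 32 (size 8, align 8) → ends 40
total 40 bytes, alignment 8
data bytes 28, size 40 → padding 12

12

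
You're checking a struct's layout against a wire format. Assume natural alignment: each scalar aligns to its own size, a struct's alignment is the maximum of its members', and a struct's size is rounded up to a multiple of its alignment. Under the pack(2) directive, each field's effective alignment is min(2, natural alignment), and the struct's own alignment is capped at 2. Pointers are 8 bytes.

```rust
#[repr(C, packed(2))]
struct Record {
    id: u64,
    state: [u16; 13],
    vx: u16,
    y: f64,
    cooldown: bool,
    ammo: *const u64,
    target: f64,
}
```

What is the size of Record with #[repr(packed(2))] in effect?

62

id at 0 (size 8, align 2) → ends 8
state at 8 (size 26, align 2) → ends 34
vx at 34 (size 2, align 2) → ends 36
y at 36 (size 8, align 2) → ends 44
cooldown at 44 (size 1, align 1) → ends 45
pad 1 to align 2 for ammo
ammo at 46 (size 8, align 2) → ends 54
target at 54 (size 8, align 2) → ends 62
total 62 bytes, alignment 2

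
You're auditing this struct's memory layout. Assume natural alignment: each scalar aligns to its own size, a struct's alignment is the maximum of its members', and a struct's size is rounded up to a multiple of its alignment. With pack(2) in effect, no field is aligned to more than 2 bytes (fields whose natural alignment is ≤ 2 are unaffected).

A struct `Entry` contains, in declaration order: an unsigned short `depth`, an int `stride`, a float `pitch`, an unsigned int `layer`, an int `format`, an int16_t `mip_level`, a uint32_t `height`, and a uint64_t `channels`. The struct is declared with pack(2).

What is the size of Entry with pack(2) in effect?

32

depth at 0 (size 2, align 2) → ends 2
stride at 2 (size 4, align 2) → ends 6
pitch at 6 (size 4, align 2) → ends 10
layer at 10 (size 4, align 2) → ends 14
format at 14 (size 4, align 2) → ends 18
mip_level at 18 (size 2, align 2) → ends 20
height at 20 (size 4, align 2) → ends 24
channels at 24 (size 8, align 2) → ends 32
total 32 bytes, alignment 2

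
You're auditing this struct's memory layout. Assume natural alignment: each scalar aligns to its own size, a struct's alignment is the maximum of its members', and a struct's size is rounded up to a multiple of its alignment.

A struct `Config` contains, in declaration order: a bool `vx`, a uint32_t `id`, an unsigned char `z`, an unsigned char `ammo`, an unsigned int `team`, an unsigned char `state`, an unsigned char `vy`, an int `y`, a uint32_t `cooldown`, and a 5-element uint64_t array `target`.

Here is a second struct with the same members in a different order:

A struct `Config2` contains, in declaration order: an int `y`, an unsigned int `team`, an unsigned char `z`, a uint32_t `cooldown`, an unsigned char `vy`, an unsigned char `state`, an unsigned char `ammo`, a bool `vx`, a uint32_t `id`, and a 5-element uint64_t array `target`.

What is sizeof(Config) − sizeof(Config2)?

@0: vx [1B, align 1] → 1
+3 pad (align 4)
@4: id [4B, align 4] → 8
@8: z [1B, align 1] → 9
@9: ammo [1B, align 1] → 10
+2 pad (align 4)
@12: team [4B, align 4] → 16
@16: state [1B, align 1] → 17
@17: vy [1B, align 1] → 18
+2 pad (align 4)
@20: y [4B, align 4] → 24
@24: cooldown [4B, align 4] → 28
+4 pad (align 8)
@32: target [40B, align 8] → 72
size 72, align 8
— Config2 —
@0: y [4B, align 4] → 4
@4: team [4B, align 4] → 8
@8: z [1B, align 1] → 9
+3 pad (align 4)
@12: cooldown [4B, align 4] → 16
@16: vy [1B, align 1] → 17
@17: state [1B, align 1] → 18
@18: ammo [1B, align 1] → 19
@19: vx [1B, align 1] → 20
@20: id [4B, align 4] → 24
@24: target [40B, align 8] → 64
size 64, align 8
72 − 64 = 8

8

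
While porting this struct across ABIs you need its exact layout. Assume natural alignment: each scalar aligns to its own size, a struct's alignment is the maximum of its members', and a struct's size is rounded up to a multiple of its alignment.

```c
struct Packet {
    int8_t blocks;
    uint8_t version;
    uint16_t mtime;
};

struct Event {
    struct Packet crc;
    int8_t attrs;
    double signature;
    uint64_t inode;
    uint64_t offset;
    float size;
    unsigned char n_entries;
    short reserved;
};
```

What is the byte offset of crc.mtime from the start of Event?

2

Packet: 0..1  blocks  (1B, 1-aligned); 1..2  version  (1B, 1-aligned); 2..4  mtime  (2B, 2-aligned); sizeof = 4, alignof = 2
0..4  crc  (4B, 2-aligned)
within Packet: mtime at 2
0 + 2 = 2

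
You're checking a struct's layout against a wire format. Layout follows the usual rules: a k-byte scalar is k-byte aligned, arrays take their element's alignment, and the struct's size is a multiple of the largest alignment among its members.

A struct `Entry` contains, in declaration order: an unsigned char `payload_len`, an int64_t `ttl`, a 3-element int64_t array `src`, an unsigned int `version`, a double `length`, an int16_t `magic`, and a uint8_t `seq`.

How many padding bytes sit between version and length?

@0: payload_len [1B, align 1] → 1
+7 pad (align 8)
@8: ttl [8B, align 8] → 16
@16: src [24B, align 8] → 40
@40: version [4B, align 4] → 44
+4 pad (align 8)
@48: length [8B, align 8] → 56

4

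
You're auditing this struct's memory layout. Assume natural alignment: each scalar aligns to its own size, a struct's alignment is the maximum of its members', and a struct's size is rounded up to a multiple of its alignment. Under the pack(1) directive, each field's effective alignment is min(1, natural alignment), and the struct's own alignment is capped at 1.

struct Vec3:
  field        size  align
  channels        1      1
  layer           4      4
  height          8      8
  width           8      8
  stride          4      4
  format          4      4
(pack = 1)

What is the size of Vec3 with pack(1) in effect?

29

0..1  channels  (1B, 1-aligned)
1..5  layer  (4B, 1-aligned)
5..13  height  (8B, 1-aligned)
13..21  width  (8B, 1-aligned)
21..25  stride  (4B, 1-aligned)
25..29  format  (4B, 1-aligned)
sizeof = 29, alignof = 1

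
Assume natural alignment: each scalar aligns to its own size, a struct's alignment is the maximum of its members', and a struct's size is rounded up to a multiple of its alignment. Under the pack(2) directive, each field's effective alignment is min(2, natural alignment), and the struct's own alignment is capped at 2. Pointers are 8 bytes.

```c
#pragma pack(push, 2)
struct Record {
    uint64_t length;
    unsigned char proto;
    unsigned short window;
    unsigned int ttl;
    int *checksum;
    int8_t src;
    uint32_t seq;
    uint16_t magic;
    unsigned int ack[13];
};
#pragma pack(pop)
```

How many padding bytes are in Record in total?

@0: length [8B, align 2] → 8
@8: proto [1B, align 1] → 9
+1 pad (align 2)
@10: window [2B, align 2] → 12
@12: ttl [4B, align 2] → 16
@16: checksum [8B, align 2] → 24
@24: src [1B, align 1] → 25
+1 pad (align 2)
@26: seq [4B, align 2] → 30
@30: magic [2B, align 2] → 32
@32: ack [52B, align 2] → 84
size 84, align 2
data bytes 82, size 84 → padding 2

2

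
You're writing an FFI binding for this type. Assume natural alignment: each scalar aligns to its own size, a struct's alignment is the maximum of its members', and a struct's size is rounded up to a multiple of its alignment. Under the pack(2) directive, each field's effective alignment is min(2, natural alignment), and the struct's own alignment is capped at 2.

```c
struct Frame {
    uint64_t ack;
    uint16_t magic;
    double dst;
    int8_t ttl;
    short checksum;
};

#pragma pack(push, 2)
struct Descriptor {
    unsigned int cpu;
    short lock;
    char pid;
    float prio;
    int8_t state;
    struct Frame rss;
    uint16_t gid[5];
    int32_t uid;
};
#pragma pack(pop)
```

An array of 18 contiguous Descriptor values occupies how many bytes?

1080

Frame: @0: ack [8B, align 8] → 8; @8: magic [2B, align 2] → 10; +6 pad (align 8); @16: dst [8B, align 8] → 24; @24: ttl [1B, align 1] → 25; +1 pad (align 2); @26: checksum [2B, align 2] → 28; +4 tail pad (align 8); size 32, align 8
@0: cpu [4B, align 2] → 4
@4: lock [2B, align 2] → 6
@6: pid [1B, align 1] → 7
+1 pad (align 2)
@8: prio [4B, align 2] → 12
@12: state [1B, align 1] → 13
+1 pad (align 2)
@14: rss [32B, align 2] → 46
@46: gid [10B, align 2] → 56
@56: uid [4B, align 2] → 60
size 60, align 2
array of 18: 18 × 60 = 1080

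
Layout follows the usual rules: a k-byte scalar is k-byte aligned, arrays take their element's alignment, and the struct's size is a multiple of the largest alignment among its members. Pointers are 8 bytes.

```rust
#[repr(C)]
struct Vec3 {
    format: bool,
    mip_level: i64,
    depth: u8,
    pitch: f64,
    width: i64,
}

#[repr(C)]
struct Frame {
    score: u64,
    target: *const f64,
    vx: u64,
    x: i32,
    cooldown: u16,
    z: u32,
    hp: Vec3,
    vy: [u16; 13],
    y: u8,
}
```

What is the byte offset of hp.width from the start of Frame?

Vec3: 0..1  format  (1B, 1-aligned); 1..8  -- padding (7B); 8..16  mip_level  (8B, 8-aligned); 16..17  depth  (1B, 1-aligned); 17..24  -- padding (7B); 24..32  pitch  (8B, 8-aligned); 32..40  width  (8B, 8-aligned); sizeof = 40, alignof = 8
0..8  score  (8B, 8-aligned)
8..16  target  (8B, 8-aligned)
16..24  vx  (8B, 8-aligned)
24..28  x  (4B, 4-aligned)
28..30  cooldown  (2B, 2-aligned)
30..32  -- padding (2B)
32..36  z  (4B, 4-aligned)
36..40  -- padding (4B)
40..80  hp  (40B, 8-aligned)
within Vec3: width at 32
40 + 32 = 72

72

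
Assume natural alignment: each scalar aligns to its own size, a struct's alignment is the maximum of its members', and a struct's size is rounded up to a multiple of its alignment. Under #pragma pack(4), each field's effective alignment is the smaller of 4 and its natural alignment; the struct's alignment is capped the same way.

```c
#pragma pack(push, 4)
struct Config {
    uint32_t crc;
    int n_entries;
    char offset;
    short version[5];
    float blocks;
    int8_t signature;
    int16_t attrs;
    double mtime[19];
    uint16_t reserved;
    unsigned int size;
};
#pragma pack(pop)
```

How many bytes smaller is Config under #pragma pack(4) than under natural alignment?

natural layout:
  crc at 0 (size 4, align 4) → ends 4
  n_entries at 4 (size 4, align 4) → ends 8
  offset at 8 (size 1, align 1) → ends 9
  pad 1 to align 2 for version
  version at 10 (size 10, align 2) → ends 20
  blocks at 20 (size 4, align 4) → ends 24
  signature at 24 (size 1, align 1) → ends 25
  pad 1 to align 2 for attrs
  attrs at 26 (size 2, align 2) → ends 28
  pad 4 to align 8 for mtime
  mtime at 32 (size 152, align 8) → ends 184
  reserved at 184 (size 2, align 2) → ends 186
  pad 2 to align 4 for size
  size at 188 (size 4, align 4) → ends 192
  total 192 bytes, alignment 8
packed(4) layout:
  crc at 0 (size 4, align 4) → ends 4
  n_entries at 4 (size 4, align 4) → ends 8
  offset at 8 (size 1, align 1) → ends 9
  pad 1 to align 2 for version
  version at 10 (size 10, align 2) → ends 20
  blocks at 20 (size 4, align 4) → ends 24
  signature at 24 (size 1, align 1) → ends 25
  pad 1 to align 2 for attrs
  attrs at 26 (size 2, align 2) → ends 28
  mtime at 28 (size 152, align 4) → ends 180
  reserved at 180 (size 2, align 2) → ends 182
  pad 2 to align 4 for size
  size at 184 (size 4, align 4) → ends 188
  total 188 bytes, alignment 4
192 − 188 = 4

4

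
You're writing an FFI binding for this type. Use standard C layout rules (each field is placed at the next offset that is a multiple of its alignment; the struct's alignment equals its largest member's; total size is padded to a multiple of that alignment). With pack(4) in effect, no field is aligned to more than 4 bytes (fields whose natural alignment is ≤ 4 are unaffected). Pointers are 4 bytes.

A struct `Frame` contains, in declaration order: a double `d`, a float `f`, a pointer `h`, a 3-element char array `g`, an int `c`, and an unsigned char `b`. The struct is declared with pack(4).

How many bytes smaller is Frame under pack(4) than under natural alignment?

natural layout:
  d at 0 (size 8, align 8) → ends 8
  f at 8 (size 4, align 4) → ends 12
  h at 12 (size 4, align 4) → ends 16
  g at 16 (size 3, align 1) → ends 19
  pad 1 to align 4 for c
  c at 20 (size 4, align 4) → ends 24
  b at 24 (size 1, align 1) → ends 25
  tail pad 7 to reach multiple of 8
  total 32 bytes, alignment 8
packed(4) layout:
  d at 0 (size 8, align 4) → ends 8
  f at 8 (size 4, align 4) → ends 12
  h at 12 (size 4, align 4) → ends 16
  g at 16 (size 3, align 1) → ends 19
  pad 1 to align 4 for c
  c at 20 (size 4, align 4) → ends 24
  b at 24 (size 1, align 1) → ends 25
  tail pad 3 to reach multiple of 4
  total 28 bytes, alignment 4
32 − 28 = 4

4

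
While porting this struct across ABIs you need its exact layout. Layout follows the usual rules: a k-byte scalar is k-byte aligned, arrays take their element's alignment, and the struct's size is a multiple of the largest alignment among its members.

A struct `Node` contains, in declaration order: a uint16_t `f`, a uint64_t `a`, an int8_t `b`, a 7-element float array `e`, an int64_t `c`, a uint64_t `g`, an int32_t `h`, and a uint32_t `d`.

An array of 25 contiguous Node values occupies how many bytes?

0..2  f  (2B, 2-aligned)
2..8  -- padding (6B)
8..16  a  (8B, 8-aligned)
16..17  b  (1B, 1-aligned)
17..20  -- padding (3B)
20..48  e  (28B, 4-aligned)
48..56  c  (8B, 8-aligned)
56..64  g  (8B, 8-aligned)
64..68  h  (4B, 4-aligned)
68..72  d  (4B, 4-aligned)
sizeof = 72, alignof = 8
array of 25: 25 × 72 = 1800

1800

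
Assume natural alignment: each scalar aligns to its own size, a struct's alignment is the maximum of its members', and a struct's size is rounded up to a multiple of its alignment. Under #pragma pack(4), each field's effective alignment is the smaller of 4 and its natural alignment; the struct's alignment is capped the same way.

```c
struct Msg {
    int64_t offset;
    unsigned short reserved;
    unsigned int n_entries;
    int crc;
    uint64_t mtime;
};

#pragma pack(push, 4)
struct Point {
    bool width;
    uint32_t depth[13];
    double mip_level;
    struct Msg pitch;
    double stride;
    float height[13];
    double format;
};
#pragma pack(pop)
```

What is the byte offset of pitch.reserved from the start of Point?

72

Msg: offset at 0 (size 8, align 8) → ends 8; reserved at 8 (size 2, align 2) → ends 10; pad 2 to align 4 for n_entries; n_entries at 12 (size 4, align 4) → ends 16; crc at 16 (size 4, align 4) → ends 20; pad 4 to align 8 for mtime; mtime at 24 (size 8, align 8) → ends 32; total 32 bytes, alignment 8
width at 0 (size 1, align 1) → ends 1
pad 3 to align 4 for depth
depth at 4 (size 52, align 4) → ends 56
mip_level at 56 (size 8, align 4) → ends 64
pitch at 64 (size 32, align 4) → ends 96
within Msg: reserved at 8
64 + 8 = 72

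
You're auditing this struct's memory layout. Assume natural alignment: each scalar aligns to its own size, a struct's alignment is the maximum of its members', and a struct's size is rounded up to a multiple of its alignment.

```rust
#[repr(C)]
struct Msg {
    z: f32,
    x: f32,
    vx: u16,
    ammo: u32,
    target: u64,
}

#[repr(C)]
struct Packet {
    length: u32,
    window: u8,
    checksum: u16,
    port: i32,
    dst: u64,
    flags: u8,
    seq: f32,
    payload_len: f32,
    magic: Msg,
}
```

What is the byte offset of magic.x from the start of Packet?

44

Msg: z at 0 (size 4, align 4) → ends 4; x at 4 (size 4, align 4) → ends 8; vx at 8 (size 2, align 2) → ends 10; pad 2 to align 4 for ammo; ammo at 12 (size 4, align 4) → ends 16; target at 16 (size 8, align 8) → ends 24; total 24 bytes, alignment 8
length at 0 (size 4, align 4) → ends 4
window at 4 (size 1, align 1) → ends 5
pad 1 to align 2 for checksum
checksum at 6 (size 2, align 2) → ends 8
port at 8 (size 4, align 4) → ends 12
pad 4 to align 8 for dst
dst at 16 (size 8, align 8) → ends 24
flags at 24 (size 1, align 1) → ends 25
pad 3 to align 4 for seq
seq at 28 (size 4, align 4) → ends 32
payload_len at 32 (size 4, align 4) → ends 36
pad 4 to align 8 for magic
magic at 40 (size 24, align 8) → ends 64
within Msg: x at 4
40 + 4 = 44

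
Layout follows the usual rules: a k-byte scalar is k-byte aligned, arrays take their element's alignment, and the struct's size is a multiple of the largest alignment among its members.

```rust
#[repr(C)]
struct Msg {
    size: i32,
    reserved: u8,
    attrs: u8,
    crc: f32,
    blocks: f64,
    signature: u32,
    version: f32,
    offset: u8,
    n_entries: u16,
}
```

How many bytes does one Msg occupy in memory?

40 bytes

@0: size [4B, align 4] → 4
@4: reserved [1B, align 1] → 5
@5: attrs [1B, align 1] → 6
+2 pad (align 4)
@8: crc [4B, align 4] → 12
+4 pad (align 8)
@16: blocks [8B, align 8] → 24
@24: signature [4B, align 4] → 28
@28: version [4B, align 4] → 32
@32: offset [1B, align 1] → 33
+1 pad (align 2)
@34: n_entries [2B, align 2] → 36
+4 tail pad (align 8)
size 40, align 8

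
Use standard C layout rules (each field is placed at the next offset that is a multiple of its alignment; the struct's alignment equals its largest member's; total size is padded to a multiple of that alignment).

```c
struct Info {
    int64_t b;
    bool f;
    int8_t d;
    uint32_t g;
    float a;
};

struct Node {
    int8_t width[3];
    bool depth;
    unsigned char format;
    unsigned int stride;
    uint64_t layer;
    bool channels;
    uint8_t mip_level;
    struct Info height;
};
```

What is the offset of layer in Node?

16

Info: b at 0 (size 8, align 8) → ends 8; f at 8 (size 1, align 1) → ends 9; d at 9 (size 1, align 1) → ends 10; pad 2 to align 4 for g; g at 12 (size 4, align 4) → ends 16; a at 16 (size 4, align 4) → ends 20; tail pad 4 to reach multiple of 8; total 24 bytes, alignment 8
width at 0 (size 3, align 1) → ends 3
depth at 3 (size 1, align 1) → ends 4
format at 4 (size 1, align 1) → ends 5
pad 3 to align 4 for stride
stride at 8 (size 4, align 4) → ends 12
pad 4 to align 8 for layer
layer at 16 (size 8, align 8) → ends 24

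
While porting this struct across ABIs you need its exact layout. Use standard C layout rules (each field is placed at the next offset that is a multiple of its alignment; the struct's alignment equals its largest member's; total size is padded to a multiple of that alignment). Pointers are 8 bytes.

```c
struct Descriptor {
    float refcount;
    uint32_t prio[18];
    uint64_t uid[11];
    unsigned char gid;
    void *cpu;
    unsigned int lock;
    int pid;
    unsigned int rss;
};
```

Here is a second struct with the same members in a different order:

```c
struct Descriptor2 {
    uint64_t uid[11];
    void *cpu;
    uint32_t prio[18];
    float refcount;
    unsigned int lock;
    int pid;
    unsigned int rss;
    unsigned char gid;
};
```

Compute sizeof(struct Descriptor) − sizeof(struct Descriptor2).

refcount at 0 (size 4, align 4) → ends 4
prio at 4 (size 72, align 4) → ends 76
pad 4 to align 8 for uid
uid at 80 (size 88, align 8) → ends 168
gid at 168 (size 1, align 1) → ends 169
pad 7 to align 8 for cpu
cpu at 176 (size 8, align 8) → ends 184
lock at 184 (size 4, align 4) → ends 188
pid at 188 (size 4, align 4) → ends 192
rss at 192 (size 4, align 4) → ends 196
tail pad 4 to reach multiple of 8
total 200 bytes, alignment 8
— Descriptor2 —
uid at 0 (size 88, align 8) → ends 88
cpu at 88 (size 8, align 8) → ends 96
prio at 96 (size 72, align 4) → ends 168
refcount at 168 (size 4, align 4) → ends 172
lock at 172 (size 4, align 4) → ends 176
pid at 176 (size 4, align 4) → ends 180
rss at 180 (size 4, align 4) → ends 184
gid at 184 (size 1, align 1) → ends 185
tail pad 7 to reach multiple of 8
total 192 bytes, alignment 8
200 − 192 = 8

8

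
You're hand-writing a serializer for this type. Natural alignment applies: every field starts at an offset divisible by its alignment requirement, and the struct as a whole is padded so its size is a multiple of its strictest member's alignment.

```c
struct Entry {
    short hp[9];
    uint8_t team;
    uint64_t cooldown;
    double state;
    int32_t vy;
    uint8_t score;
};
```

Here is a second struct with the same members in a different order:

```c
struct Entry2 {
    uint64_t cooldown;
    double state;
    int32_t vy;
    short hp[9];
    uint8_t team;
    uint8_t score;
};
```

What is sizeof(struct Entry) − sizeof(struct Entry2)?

8

hp at 0 (size 18, align 2) → ends 18
team at 18 (size 1, align 1) → ends 19
pad 5 to align 8 for cooldown
cooldown at 24 (size 8, align 8) → ends 32
state at 32 (size 8, align 8) → ends 40
vy at 40 (size 4, align 4) → ends 44
score at 44 (size 1, align 1) → ends 45
tail pad 3 to reach multiple of 8
total 48 bytes, alignment 8
— Entry2 —
cooldown at 0 (size 8, align 8) → ends 8
state at 8 (size 8, align 8) → ends 16
vy at 16 (size 4, align 4) → ends 20
hp at 20 (size 18, align 2) → ends 38
team at 38 (size 1, align 1) → ends 39
score at 39 (size 1, align 1) → ends 40
total 40 bytes, alignment 8
48 − 40 = 8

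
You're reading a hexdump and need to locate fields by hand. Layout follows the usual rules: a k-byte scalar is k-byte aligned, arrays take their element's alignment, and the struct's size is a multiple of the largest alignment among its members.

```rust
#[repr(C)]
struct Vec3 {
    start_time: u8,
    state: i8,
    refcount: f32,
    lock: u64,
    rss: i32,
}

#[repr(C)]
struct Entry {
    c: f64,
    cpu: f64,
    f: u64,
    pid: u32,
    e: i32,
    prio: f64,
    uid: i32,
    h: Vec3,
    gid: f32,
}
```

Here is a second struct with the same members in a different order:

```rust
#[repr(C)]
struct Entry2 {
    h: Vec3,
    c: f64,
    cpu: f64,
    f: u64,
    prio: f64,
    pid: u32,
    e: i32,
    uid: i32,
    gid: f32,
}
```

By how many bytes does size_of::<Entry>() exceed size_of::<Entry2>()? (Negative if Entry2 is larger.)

8

Vec3: @0: start_time [1B, align 1] → 1; @1: state [1B, align 1] → 2; +2 pad (align 4); @4: refcount [4B, align 4] → 8; @8: lock [8B, align 8] → 16; @16: rss [4B, align 4] → 20; +4 tail pad (align 8); size 24, align 8
@0: c [8B, align 8] → 8
@8: cpu [8B, align 8] → 16
@16: f [8B, align 8] → 24
@24: pid [4B, align 4] → 28
@28: e [4B, align 4] → 32
@32: prio [8B, align 8] → 40
@40: uid [4B, align 4] → 44
+4 pad (align 8)
@48: h [24B, align 8] → 72
@72: gid [4B, align 4] → 76
+4 tail pad (align 8)
size 80, align 8
— Entry2 —
@0: h [24B, align 8] → 24
@24: c [8B, align 8] → 32
@32: cpu [8B, align 8] → 40
@40: f [8B, align 8] → 48
@48: prio [8B, align 8] → 56
@56: pid [4B, align 4] → 60
@60: e [4B, align 4] → 64
@64: uid [4B, align 4] → 68
@68: gid [4B, align 4] → 72
size 72, align 8
80 − 72 = 8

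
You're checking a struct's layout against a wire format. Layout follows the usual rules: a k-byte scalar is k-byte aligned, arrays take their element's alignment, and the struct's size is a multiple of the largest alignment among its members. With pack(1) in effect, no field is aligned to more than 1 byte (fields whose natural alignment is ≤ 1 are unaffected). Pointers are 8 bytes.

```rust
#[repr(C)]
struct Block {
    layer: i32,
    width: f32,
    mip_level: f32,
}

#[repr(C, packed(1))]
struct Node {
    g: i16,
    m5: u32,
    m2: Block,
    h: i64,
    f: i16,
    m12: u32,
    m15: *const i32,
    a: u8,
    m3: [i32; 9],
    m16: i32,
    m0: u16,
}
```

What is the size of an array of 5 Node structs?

Block: @0: layer [4B, align 4] → 4; @4: width [4B, align 4] → 8; @8: mip_level [4B, align 4] → 12; size 12, align 4
@0: g [2B, align 1] → 2
@2: m5 [4B, align 1] → 6
@6: m2 [12B, align 1] → 18
@18: h [8B, align 1] → 26
@26: f [2B, align 1] → 28
@28: m12 [4B, align 1] → 32
@32: m15 [8B, align 1] → 40
@40: a [1B, align 1] → 41
@41: m3 [36B, align 1] → 77
@77: m16 [4B, align 1] → 81
@81: m0 [2B, align 1] → 83
size 83, align 1
array of 5: 5 × 83 = 415

415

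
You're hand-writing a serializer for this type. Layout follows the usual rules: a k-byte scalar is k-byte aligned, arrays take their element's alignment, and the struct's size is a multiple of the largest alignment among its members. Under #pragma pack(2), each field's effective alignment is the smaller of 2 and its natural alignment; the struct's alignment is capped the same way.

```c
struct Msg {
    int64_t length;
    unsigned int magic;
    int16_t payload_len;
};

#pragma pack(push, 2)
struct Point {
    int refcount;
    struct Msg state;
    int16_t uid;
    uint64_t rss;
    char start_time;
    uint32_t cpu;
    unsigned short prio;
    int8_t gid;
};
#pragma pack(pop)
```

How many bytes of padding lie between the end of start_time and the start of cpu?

Msg: length at 0 (size 8, align 8) → ends 8; magic at 8 (size 4, align 4) → ends 12; payload_len at 12 (size 2, align 2) → ends 14; tail pad 2 to reach multiple of 8; total 16 bytes, alignment 8
refcount at 0 (size 4, align 2) → ends 4
state at 4 (size 16, align 2) → ends 20
uid at 20 (size 2, align 2) → ends 22
rss at 22 (size 8, align 2) → ends 30
start_time at 30 (size 1, align 1) → ends 31
pad 1 to align 2 for cpu
cpu at 32 (size 4, align 2) → ends 36

1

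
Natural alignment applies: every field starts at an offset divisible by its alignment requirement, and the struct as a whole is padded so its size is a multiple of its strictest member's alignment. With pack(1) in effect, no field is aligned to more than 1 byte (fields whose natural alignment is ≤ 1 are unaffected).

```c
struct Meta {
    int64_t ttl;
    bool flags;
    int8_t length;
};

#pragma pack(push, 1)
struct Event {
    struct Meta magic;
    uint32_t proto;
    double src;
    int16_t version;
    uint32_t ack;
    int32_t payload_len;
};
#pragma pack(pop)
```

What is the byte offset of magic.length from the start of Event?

Meta: 0..8  ttl  (8B, 8-aligned); 8..9  flags  (1B, 1-aligned); 9..10  length  (1B, 1-aligned); 10..16  -- tail padding (6B); sizeof = 16, alignof = 8
0..16  magic  (16B, 1-aligned)
within Meta: length at 9
0 + 9 = 9

9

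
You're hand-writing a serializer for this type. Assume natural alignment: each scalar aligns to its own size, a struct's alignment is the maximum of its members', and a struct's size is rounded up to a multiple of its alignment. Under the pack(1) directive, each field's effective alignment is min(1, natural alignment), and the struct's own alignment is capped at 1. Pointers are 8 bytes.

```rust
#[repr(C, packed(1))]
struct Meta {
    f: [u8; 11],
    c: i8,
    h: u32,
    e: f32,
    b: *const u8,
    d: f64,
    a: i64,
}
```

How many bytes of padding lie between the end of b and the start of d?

f at 0 (size 11, align 1) → ends 11
c at 11 (size 1, align 1) → ends 12
h at 12 (size 4, align 1) → ends 16
e at 16 (size 4, align 1) → ends 20
b at 20 (size 8, align 1) → ends 28
d at 28 (size 8, align 1) → ends 36

0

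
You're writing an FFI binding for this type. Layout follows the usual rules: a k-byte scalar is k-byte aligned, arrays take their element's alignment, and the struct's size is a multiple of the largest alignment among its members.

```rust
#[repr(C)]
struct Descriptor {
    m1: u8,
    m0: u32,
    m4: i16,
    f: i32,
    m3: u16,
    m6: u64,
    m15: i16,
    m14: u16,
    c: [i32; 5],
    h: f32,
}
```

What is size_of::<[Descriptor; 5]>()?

0..1  m1  (1B, 1-aligned)
1..4  -- padding (3B)
4..8  m0  (4B, 4-aligned)
8..10  m4  (2B, 2-aligned)
10..12  -- padding (2B)
12..16  f  (4B, 4-aligned)
16..18  m3  (2B, 2-aligned)
18..24  -- padding (6B)
24..32  m6  (8B, 8-aligned)
32..34  m15  (2B, 2-aligned)
34..36  m14  (2B, 2-aligned)
36..56  c  (20B, 4-aligned)
56..60  h  (4B, 4-aligned)
60..64  -- tail padding (4B)
sizeof = 64, alignof = 8
array of 5: 5 × 64 = 320

320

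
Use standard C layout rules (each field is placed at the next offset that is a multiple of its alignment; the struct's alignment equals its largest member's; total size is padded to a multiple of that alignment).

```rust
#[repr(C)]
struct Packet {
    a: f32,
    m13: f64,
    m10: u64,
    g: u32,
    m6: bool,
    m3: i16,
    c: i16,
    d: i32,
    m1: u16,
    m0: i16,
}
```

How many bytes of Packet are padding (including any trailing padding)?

11

@0: a [4B, align 4] → 4
+4 pad (align 8)
@8: m13 [8B, align 8] → 16
@16: m10 [8B, align 8] → 24
@24: g [4B, align 4] → 28
@28: m6 [1B, align 1] → 29
+1 pad (align 2)
@30: m3 [2B, align 2] → 32
@32: c [2B, align 2] → 34
+2 pad (align 4)
@36: d [4B, align 4] → 40
@40: m1 [2B, align 2] → 42
@42: m0 [2B, align 2] → 44
+4 tail pad (align 8)
size 48, align 8
data bytes 37, size 48 → padding 11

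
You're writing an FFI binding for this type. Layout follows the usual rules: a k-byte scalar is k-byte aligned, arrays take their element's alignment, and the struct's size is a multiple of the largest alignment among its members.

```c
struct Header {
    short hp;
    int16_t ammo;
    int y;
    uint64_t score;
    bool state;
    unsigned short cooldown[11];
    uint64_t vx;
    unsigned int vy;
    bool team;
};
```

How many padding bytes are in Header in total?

@0: hp [2B, align 2] → 2
@2: ammo [2B, align 2] → 4
@4: y [4B, align 4] → 8
@8: score [8B, align 8] → 16
@16: state [1B, align 1] → 17
+1 pad (align 2)
@18: cooldown [22B, align 2] → 40
@40: vx [8B, align 8] → 48
@48: vy [4B, align 4] → 52
@52: team [1B, align 1] → 53
+3 tail pad (align 8)
size 56, align 8
data bytes 52, size 56 → padding 4

4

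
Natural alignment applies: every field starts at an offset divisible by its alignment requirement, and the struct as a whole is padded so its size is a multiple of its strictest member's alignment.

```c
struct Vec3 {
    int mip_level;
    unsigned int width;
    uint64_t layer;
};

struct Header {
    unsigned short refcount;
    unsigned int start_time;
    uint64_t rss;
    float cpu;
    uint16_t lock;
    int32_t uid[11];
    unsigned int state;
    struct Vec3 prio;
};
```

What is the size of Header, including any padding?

Vec3: @0: mip_level [4B, align 4] → 4; @4: width [4B, align 4] → 8; @8: layer [8B, align 8] → 16; size 16, align 8
@0: refcount [2B, align 2] → 2
+2 pad (align 4)
@4: start_time [4B, align 4] → 8
@8: rss [8B, align 8] → 16
@16: cpu [4B, align 4] → 20
@20: lock [2B, align 2] → 22
+2 pad (align 4)
@24: uid [44B, align 4] → 68
@68: state [4B, align 4] → 72
@72: prio [16B, align 8] → 88
size 88, align 8

88 bytes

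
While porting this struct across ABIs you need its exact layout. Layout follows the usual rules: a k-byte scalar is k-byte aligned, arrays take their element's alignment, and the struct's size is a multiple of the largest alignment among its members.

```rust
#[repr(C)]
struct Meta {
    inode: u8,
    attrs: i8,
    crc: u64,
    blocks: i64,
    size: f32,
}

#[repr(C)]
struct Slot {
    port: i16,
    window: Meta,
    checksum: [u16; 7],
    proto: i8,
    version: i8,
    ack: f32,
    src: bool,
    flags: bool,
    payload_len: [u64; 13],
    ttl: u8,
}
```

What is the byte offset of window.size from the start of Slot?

32

Meta: inode at 0 (size 1, align 1) → ends 1; attrs at 1 (size 1, align 1) → ends 2; pad 6 to align 8 for crc; crc at 8 (size 8, align 8) → ends 16; blocks at 16 (size 8, align 8) → ends 24; size at 24 (size 4, align 4) → ends 28; tail pad 4 to reach multiple of 8; total 32 bytes, alignment 8
port at 0 (size 2, align 2) → ends 2
pad 6 to align 8 for window
window at 8 (size 32, align 8) → ends 40
within Meta: size at 24
8 + 24 = 32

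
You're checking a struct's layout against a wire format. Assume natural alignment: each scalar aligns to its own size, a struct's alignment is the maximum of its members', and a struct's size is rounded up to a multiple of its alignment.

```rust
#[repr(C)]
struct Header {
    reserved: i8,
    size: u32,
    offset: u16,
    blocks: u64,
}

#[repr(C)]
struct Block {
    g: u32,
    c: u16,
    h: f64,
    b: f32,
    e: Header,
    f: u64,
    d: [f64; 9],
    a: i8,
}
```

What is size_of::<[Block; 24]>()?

3264

Header: reserved at 0 (size 1, align 1) → ends 1; pad 3 to align 4 for size; size at 4 (size 4, align 4) → ends 8; offset at 8 (size 2, align 2) → ends 10; pad 6 to align 8 for blocks; blocks at 16 (size 8, align 8) → ends 24; total 24 bytes, alignment 8
g at 0 (size 4, align 4) → ends 4
c at 4 (size 2, align 2) → ends 6
pad 2 to align 8 for h
h at 8 (size 8, align 8) → ends 16
b at 16 (size 4, align 4) → ends 20
pad 4 to align 8 for e
e at 24 (size 24, align 8) → ends 48
f at 48 (size 8, align 8) → ends 56
d at 56 (size 72, align 8) → ends 128
a at 128 (size 1, align 1) → ends 129
tail pad 7 to reach multiple of 8
total 136 bytes, alignment 8
array of 24: 24 × 136 = 3264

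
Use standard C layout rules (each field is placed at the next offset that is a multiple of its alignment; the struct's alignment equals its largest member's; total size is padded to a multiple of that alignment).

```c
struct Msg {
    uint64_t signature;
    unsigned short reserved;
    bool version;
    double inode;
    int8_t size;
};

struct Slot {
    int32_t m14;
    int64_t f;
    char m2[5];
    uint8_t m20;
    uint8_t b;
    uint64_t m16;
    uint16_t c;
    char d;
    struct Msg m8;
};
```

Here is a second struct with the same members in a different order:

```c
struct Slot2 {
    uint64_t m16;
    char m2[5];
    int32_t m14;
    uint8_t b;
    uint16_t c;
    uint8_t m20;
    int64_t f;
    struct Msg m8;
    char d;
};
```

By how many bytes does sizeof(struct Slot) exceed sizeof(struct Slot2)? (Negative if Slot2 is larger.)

-8

Msg: signature at 0 (size 8, align 8) → ends 8; reserved at 8 (size 2, align 2) → ends 10; version at 10 (size 1, align 1) → ends 11; pad 5 to align 8 for inode; inode at 16 (size 8, align 8) → ends 24; size at 24 (size 1, align 1) → ends 25; tail pad 7 to reach multiple of 8; total 32 bytes, alignment 8
m14 at 0 (size 4, align 4) → ends 4
pad 4 to align 8 for f
f at 8 (size 8, align 8) → ends 16
m2 at 16 (size 5, align 1) → ends 21
m20 at 21 (size 1, align 1) → ends 22
b at 22 (size 1, align 1) → ends 23
pad 1 to align 8 for m16
m16 at 24 (size 8, align 8) → ends 32
c at 32 (size 2, align 2) → ends 34
d at 34 (size 1, align 1) → ends 35
pad 5 to align 8 for m8
m8 at 40 (size 32, align 8) → ends 72
total 72 bytes, alignment 8
— Slot2 —
m16 at 0 (size 8, align 8) → ends 8
m2 at 8 (size 5, align 1) → ends 13
pad 3 to align 4 for m14
m14 at 16 (size 4, align 4) → ends 20
b at 20 (size 1, align 1) → ends 21
pad 1 to align 2 for c
c at 22 (size 2, align 2) → ends 24
m20 at 24 (size 1, align 1) → ends 25
pad 7 to align 8 for f
f at 32 (size 8, align 8) → ends 40
m8 at 40 (size 32, align 8) → ends 72
d at 72 (size 1, align 1) → ends 73
tail pad 7 to reach multiple of 8
total 80 bytes, alignment 8
72 − 80 = -8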